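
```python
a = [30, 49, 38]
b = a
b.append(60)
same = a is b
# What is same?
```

After line 1: a = [30, 49, 38]
After line 2 (b = a is an alias, same object): a = [30, 49, 38], b = [30, 49, 38]
After line 3 (b.append mutates the shared list): a = [30, 49, 38, 60], b = [30, 49, 38, 60]
After line 4 (same = a is b; same object -> True): same = True

True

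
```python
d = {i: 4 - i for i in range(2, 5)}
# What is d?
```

{2: 2, 3: 1, 4: 0}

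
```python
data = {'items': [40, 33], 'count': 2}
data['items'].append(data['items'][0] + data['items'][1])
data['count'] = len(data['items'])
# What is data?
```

After line 1: data = {'items': [40, 33], 'count': 2}
After line 2 (append 40 + 33 = 73): data = {'items': [40, 33, 73], 'count': 2}
After line 3 (count = len(items) = 3): data = {'items': [40, 33, 73], 'count': 3}

{'items': [40, 33, 73], 'count': 3}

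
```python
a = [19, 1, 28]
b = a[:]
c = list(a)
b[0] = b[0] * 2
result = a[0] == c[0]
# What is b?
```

After line 1: a = [19, 1, 28]
After line 2 (b = a[:], copy): a = [19, 1, 28], b = [19, 1, 28]
After line 3 (c = list(a) is a copy, new object): c = [19, 1, 28]
After line 4 (b[0] = 19 * 2 = 38; only b mutates (copy)): a = [19, 1, 28], b = [38, 1, 28], c = [19, 1, 28]
After line 5 (a[0] = 19, c[0] = 19; result = True)

[38, 1, 28]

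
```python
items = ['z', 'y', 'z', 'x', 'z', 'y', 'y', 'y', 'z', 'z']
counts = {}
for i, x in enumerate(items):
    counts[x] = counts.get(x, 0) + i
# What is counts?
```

Initial: counts = {}, items = ['z', 'y', 'z', 'x', 'z', 'y', 'y', 'y', 'z', 'z']
i=0, x='z': counts = {'z': 0}
i=1, x='y': counts = {'z': 0, 'y': 1}
i=2, x='z': counts = {'z': 2, 'y': 1}
i=3, x='x': counts = {'z': 2, 'y': 1, 'x': 3}
i=4, x='z': counts = {'z': 6, 'y': 1, 'x': 3}
i=5, x='y': counts = {'z': 6, 'y': 6, 'x': 3}
i=6, x='y': counts = {'z': 6, 'y': 12, 'x': 3}
i=7, x='y': counts = {'z': 6, 'y': 19, 'x': 3}
i=8, x='z': counts = {'z': 14, 'y': 19, 'x': 3}
i=9, x='z': counts = {'z': 23, 'y': 19, 'x': 3}

{'z': 23, 'y': 19, 'x': 3}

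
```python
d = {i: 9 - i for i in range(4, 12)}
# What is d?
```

{4: 5, 5: 4, 6: 3, 7: 2, 8: 1, 9: 0, 10: -1, 11: -2}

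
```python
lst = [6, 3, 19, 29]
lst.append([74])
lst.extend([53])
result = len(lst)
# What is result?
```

After line 1: lst = [6, 3, 19, 29]
After line 2 (append adds [74] as single element): lst = [6, 3, 19, 29, [74]]
After line 3 (extend unpacks [53], adds 53): lst = [6, 3, 19, 29, [74], 53]
After line 4: result = len(lst) = 6

6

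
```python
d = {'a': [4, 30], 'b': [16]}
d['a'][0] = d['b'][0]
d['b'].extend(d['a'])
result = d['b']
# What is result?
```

After line 1: d = {'a': [4, 30], 'b': [16]}
After line 2 (a[0] = b[0] = 16): d = {'a': [16, 30], 'b': [16]}
After line 3 (b.extend(a) appends [16, 30]): d = {'a': [16, 30], 'b': [16, 16, 30]}
After line 4: result = d['b'] = [16, 16, 30]

[16, 16, 30]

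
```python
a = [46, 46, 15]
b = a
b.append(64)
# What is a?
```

After line 1: a = [46, 46, 15]
After line 2 (b = a is an alias, same object): a = [46, 46, 15], b = [46, 46, 15]
After line 3 (b.append mutates the shared list): a = [46, 46, 15, 64], b = [46, 46, 15, 64]

[46, 46, 15, 64]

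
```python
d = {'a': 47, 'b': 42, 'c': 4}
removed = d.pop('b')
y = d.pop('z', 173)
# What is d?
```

After line 1: d = {'a': 47, 'b': 42, 'c': 4}
After line 2 (pop 'b' returns 42): d = {'a': 47, 'c': 4}, removed = 42
After line 3 (pop 'z' missing, returns default 173): d = {'a': 47, 'c': 4}, y = 173

{'a': 47, 'c': 4}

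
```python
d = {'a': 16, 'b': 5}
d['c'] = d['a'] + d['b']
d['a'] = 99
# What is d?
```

After line 1: d = {'a': 16, 'b': 5}
After line 2 (d['c'] = 16 + 5): d = {'a': 16, 'b': 5, 'c': 21}
After line 3: d = {'a': 99, 'b': 5, 'c': 21}

{'a': 99, 'b': 5, 'c': 21}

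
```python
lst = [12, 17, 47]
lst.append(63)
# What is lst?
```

[12, 17, 47, 63]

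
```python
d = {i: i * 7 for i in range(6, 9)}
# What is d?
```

{6: 42, 7: 49, 8: 56}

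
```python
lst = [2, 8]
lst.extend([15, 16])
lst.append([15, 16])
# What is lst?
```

After line 1: lst = [2, 8]
After line 2 (extend unpacks [15, 16]): lst = [2, 8, 15, 16]
After line 3 (append adds [15, 16] as single element): lst = [2, 8, 15, 16, [15, 16]]

[2, 8, 15, 16, [15, 16]]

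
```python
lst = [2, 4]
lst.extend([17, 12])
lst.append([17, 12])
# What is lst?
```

After line 1: lst = [2, 4]
After line 2 (extend unpacks [17, 12]): lst = [2, 4, 17, 12]
After line 3 (append adds [17, 12] as single element): lst = [2, 4, 17, 12, [17, 12]]

[2, 4, 17, 12, [17, 12]]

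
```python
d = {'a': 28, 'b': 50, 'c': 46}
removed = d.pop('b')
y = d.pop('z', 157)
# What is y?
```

After line 1: d = {'a': 28, 'b': 50, 'c': 46}
After line 2 (pop 'b' returns 50): d = {'a': 28, 'c': 46}, removed = 50
After line 3 (pop 'z' missing, returns default 157): d = {'a': 28, 'c': 46}, y = 157

157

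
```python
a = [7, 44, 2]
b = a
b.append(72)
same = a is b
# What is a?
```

After line 1: a = [7, 44, 2]
After line 2 (b = a is an alias, same object): a = [7, 44, 2], b = [7, 44, 2]
After line 3 (b.append mutates the shared list): a = [7, 44, 2, 72], b = [7, 44, 2, 72]
After line 4 (same = a is b; same object -> True): same = True

[7, 44, 2, 72]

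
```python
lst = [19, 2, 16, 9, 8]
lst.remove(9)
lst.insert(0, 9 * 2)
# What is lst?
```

After line 1: lst = [19, 2, 16, 9, 8]
After line 2 (remove first 9): lst = [19, 2, 16, 8]
After line 3 (insert 18 at index 0): lst = [18, 19, 2, 16, 8]

[18, 19, 2, 16, 8]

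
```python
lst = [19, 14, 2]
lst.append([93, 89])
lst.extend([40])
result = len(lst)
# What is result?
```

After line 1: lst = [19, 14, 2]
After line 2 (append adds [93, 89] as single element): lst = [19, 14, 2, [93, 89]]
After line 3 (extend unpacks [40], adds 40): lst = [19, 14, 2, [93, 89], 40]
After line 4: result = len(lst) = 5

5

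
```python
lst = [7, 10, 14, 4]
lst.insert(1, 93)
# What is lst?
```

[7, 93, 10, 14, 4]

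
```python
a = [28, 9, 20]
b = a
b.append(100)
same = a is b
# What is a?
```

After line 1: a = [28, 9, 20]
After line 2 (b = a is an alias, same object): a = [28, 9, 20], b = [28, 9, 20]
After line 3 (b.append mutates the shared list): a = [28, 9, 20, 100], b = [28, 9, 20, 100]
After line 4 (same = a is b; same object -> True): same = True

[28, 9, 20, 100]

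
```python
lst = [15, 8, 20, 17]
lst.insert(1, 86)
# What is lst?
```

[15, 86, 8, 20, 17]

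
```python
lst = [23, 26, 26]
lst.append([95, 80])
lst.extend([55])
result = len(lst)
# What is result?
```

After line 1: lst = [23, 26, 26]
After line 2 (append adds [95, 80] as single element): lst = [23, 26, 26, [95, 80]]
After line 3 (extend unpacks [55], adds 55): lst = [23, 26, 26, [95, 80], 55]
After line 4: result = len(lst) = 5

5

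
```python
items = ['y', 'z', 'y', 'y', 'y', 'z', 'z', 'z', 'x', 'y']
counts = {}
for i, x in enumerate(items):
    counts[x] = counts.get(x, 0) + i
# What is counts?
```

Initial: counts = {}, items = ['y', 'z', 'y', 'y', 'y', 'z', 'z', 'z', 'x', 'y']
i=0, x='y': counts = {'y': 0}
i=1, x='z': counts = {'y': 0, 'z': 1}
i=2, x='y': counts = {'y': 2, 'z': 1}
i=3, x='y': counts = {'y': 5, 'z': 1}
i=4, x='y': counts = {'y': 9, 'z': 1}
i=5, x='z': counts = {'y': 9, 'z': 6}
i=6, x='z': counts = {'y': 9, 'z': 12}
i=7, x='z': counts = {'y': 9, 'z': 19}
i=8, x='x': counts = {'y': 9, 'z': 19, 'x': 8}
i=9, x='y': counts = {'y': 18, 'z': 19, 'x': 8}

{'y': 18, 'z': 19, 'x': 8}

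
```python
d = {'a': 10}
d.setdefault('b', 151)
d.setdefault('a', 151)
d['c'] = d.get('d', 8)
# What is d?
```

After line 1: d = {'a': 10}
After line 2 (setdefault adds 'b'=151): d = {'a': 10, 'b': 151}
After line 3 (setdefault 'a' no-op, already exists): d = {'a': 10, 'b': 151}
After line 4 (get('d', 8) returns default since 'd' not in d): d = {'a': 10, 'b': 151, 'c': 8}

{'a': 10, 'b': 151, 'c': 8}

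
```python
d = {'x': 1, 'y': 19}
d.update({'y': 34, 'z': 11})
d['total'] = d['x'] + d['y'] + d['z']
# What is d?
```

After line 1: d = {'x': 1, 'y': 19}
After line 2 (y overwritten, z added): d = {'x': 1, 'y': 34, 'z': 11}
After line 3 (total = 1 + 34 + 11 = 46): d = {'x': 1, 'y': 34, 'z': 11, 'total': 46}

{'x': 1, 'y': 34, 'z': 11, 'total': 46}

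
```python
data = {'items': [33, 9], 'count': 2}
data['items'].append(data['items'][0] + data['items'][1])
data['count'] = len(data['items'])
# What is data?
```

After line 1: data = {'items': [33, 9], 'count': 2}
After line 2 (append 33 + 9 = 42): data = {'items': [33, 9, 42], 'count': 2}
After line 3 (count = len(items) = 3): data = {'items': [33, 9, 42], 'count': 3}

{'items': [33, 9, 42], 'count': 3}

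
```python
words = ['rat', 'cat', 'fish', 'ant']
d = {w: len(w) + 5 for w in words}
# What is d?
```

{'rat': 8, 'cat': 8, 'fish': 9, 'ant': 8}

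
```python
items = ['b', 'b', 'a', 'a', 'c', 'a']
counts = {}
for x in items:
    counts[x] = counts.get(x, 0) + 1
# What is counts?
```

Initial: counts = {}, items = ['b', 'b', 'a', 'a', 'c', 'a']
See 'b': counts = {'b': 1}
See 'b': counts = {'b': 2}
See 'a': counts = {'b': 2, 'a': 1}
See 'a': counts = {'b': 2, 'a': 2}
See 'c': counts = {'b': 2, 'a': 2, 'c': 1}
See 'a': counts = {'b': 2, 'a': 3, 'c': 1}

{'b': 2, 'a': 3, 'c': 1}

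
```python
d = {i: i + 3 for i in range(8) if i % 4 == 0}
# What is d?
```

{0: 3, 4: 7}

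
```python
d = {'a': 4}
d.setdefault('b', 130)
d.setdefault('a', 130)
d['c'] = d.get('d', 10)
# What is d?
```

After line 1: d = {'a': 4}
After line 2 (setdefault adds 'b'=130): d = {'a': 4, 'b': 130}
After line 3 (setdefault 'a' no-op, already exists): d = {'a': 4, 'b': 130}
After line 4 (get('d', 10) returns default since 'd' not in d): d = {'a': 4, 'b': 130, 'c': 10}

{'a': 4, 'b': 130, 'c': 10}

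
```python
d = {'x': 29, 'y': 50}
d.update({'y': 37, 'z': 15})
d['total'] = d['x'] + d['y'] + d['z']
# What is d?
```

After line 1: d = {'x': 29, 'y': 50}
After line 2 (y overwritten, z added): d = {'x': 29, 'y': 37, 'z': 15}
After line 3 (total = 29 + 37 + 15 = 81): d = {'x': 29, 'y': 37, 'z': 15, 'total': 81}

{'x': 29, 'y': 37, 'z': 15, 'total': 81}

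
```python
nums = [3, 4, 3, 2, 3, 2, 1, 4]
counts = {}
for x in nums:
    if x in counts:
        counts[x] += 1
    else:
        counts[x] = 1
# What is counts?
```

Initial: counts = {}, nums = [3, 4, 3, 2, 3, 2, 1, 4]
See 3: counts = {3: 1}
See 4: counts = {3: 1, 4: 1}
See 3: counts = {3: 2, 4: 1}
See 2: counts = {3: 2, 4: 1, 2: 1}
See 3: counts = {3: 3, 4: 1, 2: 1}
See 2: counts = {3: 3, 4: 1, 2: 2}
See 1: counts = {3: 3, 4: 1, 2: 2, 1: 1}
See 4: counts = {3: 3, 4: 2, 2: 2, 1: 1}

{3: 3, 4: 2, 2: 2, 1: 1}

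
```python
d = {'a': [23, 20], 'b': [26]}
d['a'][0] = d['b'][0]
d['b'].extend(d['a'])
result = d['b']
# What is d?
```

After line 1: d = {'a': [23, 20], 'b': [26]}
After line 2 (a[0] = b[0] = 26): d = {'a': [26, 20], 'b': [26]}
After line 3 (b.extend(a) appends [26, 20]): d = {'a': [26, 20], 'b': [26, 26, 20]}
After line 4: result = d['b'] = [26, 26, 20]

{'a': [26, 20], 'b': [26, 26, 20]}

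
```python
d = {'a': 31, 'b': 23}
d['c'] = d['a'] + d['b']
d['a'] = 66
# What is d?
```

After line 1: d = {'a': 31, 'b': 23}
After line 2 (d['c'] = 31 + 23): d = {'a': 31, 'b': 23, 'c': 54}
After line 3: d = {'a': 66, 'b': 23, 'c': 54}

{'a': 66, 'b': 23, 'c': 54}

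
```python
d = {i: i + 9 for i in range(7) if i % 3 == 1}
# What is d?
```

{1: 10, 4: 13}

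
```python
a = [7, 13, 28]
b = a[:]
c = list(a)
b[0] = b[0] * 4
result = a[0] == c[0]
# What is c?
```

After line 1: a = [7, 13, 28]
After line 2 (b = a[:], copy): a = [7, 13, 28], b = [7, 13, 28]
After line 3 (c = list(a) is a copy, new object): c = [7, 13, 28]
After line 4 (b[0] = 7 * 4 = 28; only b mutates (copy)): a = [7, 13, 28], b = [28, 13, 28], c = [7, 13, 28]
After line 5 (a[0] = 7, c[0] = 7; result = True)

[7, 13, 28]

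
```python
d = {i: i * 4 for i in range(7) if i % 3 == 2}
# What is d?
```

{2: 8, 5: 20}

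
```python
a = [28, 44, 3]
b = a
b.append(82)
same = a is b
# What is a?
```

After line 1: a = [28, 44, 3]
After line 2 (b = a is an alias, same object): a = [28, 44, 3], b = [28, 44, 3]
After line 3 (b.append mutates the shared list): a = [28, 44, 3, 82], b = [28, 44, 3, 82]
After line 4 (same = a is b; same object -> True): same = True

[28, 44, 3, 82]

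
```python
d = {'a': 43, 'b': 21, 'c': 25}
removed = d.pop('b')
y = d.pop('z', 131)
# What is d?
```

After line 1: d = {'a': 43, 'b': 21, 'c': 25}
After line 2 (pop 'b' returns 21): d = {'a': 43, 'c': 25}, removed = 21
After line 3 (pop 'z' missing, returns default 131): d = {'a': 43, 'c': 25}, y = 131

{'a': 43, 'c': 25}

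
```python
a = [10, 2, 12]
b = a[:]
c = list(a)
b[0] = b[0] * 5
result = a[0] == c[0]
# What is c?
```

After line 1: a = [10, 2, 12]
After line 2 (b = a[:], copy): a = [10, 2, 12], b = [10, 2, 12]
After line 3 (c = list(a) is a copy, new object): c = [10, 2, 12]
After line 4 (b[0] = 10 * 5 = 50; only b mutates (copy)): a = [10, 2, 12], b = [50, 2, 12], c = [10, 2, 12]
After line 5 (a[0] = 10, c[0] = 10; result = True)

[10, 2, 12]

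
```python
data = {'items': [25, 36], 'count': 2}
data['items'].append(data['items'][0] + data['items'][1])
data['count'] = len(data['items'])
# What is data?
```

After line 1: data = {'items': [25, 36], 'count': 2}
After line 2 (append 25 + 36 = 61): data = {'items': [25, 36, 61], 'count': 2}
After line 3 (count = len(items) = 3): data = {'items': [25, 36, 61], 'count': 3}

{'items': [25, 36, 61], 'count': 3}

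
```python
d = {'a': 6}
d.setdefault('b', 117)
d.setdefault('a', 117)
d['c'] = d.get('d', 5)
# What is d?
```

After line 1: d = {'a': 6}
After line 2 (setdefault adds 'b'=117): d = {'a': 6, 'b': 117}
After line 3 (setdefault 'a' no-op, already exists): d = {'a': 6, 'b': 117}
After line 4 (get('d', 5) returns default since 'd' not in d): d = {'a': 6, 'b': 117, 'c': 5}

{'a': 6, 'b': 117, 'c': 5}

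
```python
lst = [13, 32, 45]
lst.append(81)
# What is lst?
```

[13, 32, 45, 81]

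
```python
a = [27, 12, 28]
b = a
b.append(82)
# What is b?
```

After line 1: a = [27, 12, 28]
After line 2 (b = a is an alias, same object): a = [27, 12, 28], b = [27, 12, 28]
After line 3 (b.append mutates the shared list): a = [27, 12, 28, 82], b = [27, 12, 28, 82]

[27, 12, 28, 82]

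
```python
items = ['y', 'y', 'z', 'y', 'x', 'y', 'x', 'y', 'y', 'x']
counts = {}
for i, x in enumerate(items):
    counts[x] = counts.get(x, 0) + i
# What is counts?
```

Initial: counts = {}, items = ['y', 'y', 'z', 'y', 'x', 'y', 'x', 'y', 'y', 'x']
i=0, x='y': counts = {'y': 0}
i=1, x='y': counts = {'y': 1}
i=2, x='z': counts = {'y': 1, 'z': 2}
i=3, x='y': counts = {'y': 4, 'z': 2}
i=4, x='x': counts = {'y': 4, 'z': 2, 'x': 4}
i=5, x='y': counts = {'y': 9, 'z': 2, 'x': 4}
i=6, x='x': counts = {'y': 9, 'z': 2, 'x': 10}
i=7, x='y': counts = {'y': 16, 'z': 2, 'x': 10}
i=8, x='y': counts = {'y': 24, 'z': 2, 'x': 10}
i=9, x='x': counts = {'y': 24, 'z': 2, 'x': 19}

{'y': 24, 'z': 2, 'x': 19}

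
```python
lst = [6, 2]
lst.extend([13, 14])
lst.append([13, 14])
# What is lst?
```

After line 1: lst = [6, 2]
After line 2 (extend unpacks [13, 14]): lst = [6, 2, 13, 14]
After line 3 (append adds [13, 14] as single element): lst = [6, 2, 13, 14, [13, 14]]

[6, 2, 13, 14, [13, 14]]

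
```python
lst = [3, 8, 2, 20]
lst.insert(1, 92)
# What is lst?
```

[3, 92, 8, 2, 20]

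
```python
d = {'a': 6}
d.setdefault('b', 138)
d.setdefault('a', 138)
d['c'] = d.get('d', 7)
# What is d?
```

After line 1: d = {'a': 6}
After line 2 (setdefault adds 'b'=138): d = {'a': 6, 'b': 138}
After line 3 (setdefault 'a' no-op, already exists): d = {'a': 6, 'b': 138}
After line 4 (get('d', 7) returns default since 'd' not in d): d = {'a': 6, 'b': 138, 'c': 7}

{'a': 6, 'b': 138, 'c': 7}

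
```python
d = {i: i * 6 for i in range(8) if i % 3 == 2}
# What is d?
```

{2: 12, 5: 30}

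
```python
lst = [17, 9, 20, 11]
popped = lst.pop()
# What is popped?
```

11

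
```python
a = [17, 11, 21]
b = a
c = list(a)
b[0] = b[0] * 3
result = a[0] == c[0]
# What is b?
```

After line 1: a = [17, 11, 21]
After line 2 (b = a, alias): a = [17, 11, 21], b = [17, 11, 21]
After line 3 (c = list(a) is a copy, new object): c = [17, 11, 21]
After line 4 (b[0] = 17 * 3 = 51; mutates shared a/b): a = b = [51, 11, 21], c = [17, 11, 21]
After line 5 (a[0] = 51, c[0] = 17; result = False)

[51, 11, 21]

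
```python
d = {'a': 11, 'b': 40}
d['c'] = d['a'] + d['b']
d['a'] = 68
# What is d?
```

After line 1: d = {'a': 11, 'b': 40}
After line 2 (d['c'] = 11 + 40): d = {'a': 11, 'b': 40, 'c': 51}
After line 3: d = {'a': 68, 'b': 40, 'c': 51}

{'a': 68, 'b': 40, 'c': 51}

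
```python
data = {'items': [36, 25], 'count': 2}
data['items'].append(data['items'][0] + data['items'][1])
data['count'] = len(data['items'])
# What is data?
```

After line 1: data = {'items': [36, 25], 'count': 2}
After line 2 (append 36 + 25 = 61): data = {'items': [36, 25, 61], 'count': 2}
After line 3 (count = len(items) = 3): data = {'items': [36, 25, 61], 'count': 3}

{'items': [36, 25, 61], 'count': 3}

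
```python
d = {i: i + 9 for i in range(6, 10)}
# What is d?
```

{6: 15, 7: 16, 8: 17, 9: 18}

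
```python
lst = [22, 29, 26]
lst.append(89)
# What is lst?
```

[22, 29, 26, 89]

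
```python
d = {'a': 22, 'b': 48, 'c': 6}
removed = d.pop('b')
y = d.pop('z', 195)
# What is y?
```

After line 1: d = {'a': 22, 'b': 48, 'c': 6}
After line 2 (pop 'b' returns 48): d = {'a': 22, 'c': 6}, removed = 48
After line 3 (pop 'z' missing, returns default 195): d = {'a': 22, 'c': 6}, y = 195

195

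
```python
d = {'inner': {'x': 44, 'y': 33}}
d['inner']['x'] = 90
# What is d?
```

After line 1: d = {'inner': {'x': 44, 'y': 33}}
After line 2 (inner x overwritten): d = {'inner': {'x': 90, 'y': 33}}

{'inner': {'x': 90, 'y': 33}}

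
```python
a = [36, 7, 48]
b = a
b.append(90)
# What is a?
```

After line 1: a = [36, 7, 48]
After line 2 (b = a is an alias, same object): a = [36, 7, 48], b = [36, 7, 48]
After line 3 (b.append mutates the shared list): a = [36, 7, 48, 90], b = [36, 7, 48, 90]

[36, 7, 48, 90]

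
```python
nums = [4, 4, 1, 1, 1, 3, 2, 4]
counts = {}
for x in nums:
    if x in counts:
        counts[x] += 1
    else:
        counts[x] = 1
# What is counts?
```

Initial: counts = {}, nums = [4, 4, 1, 1, 1, 3, 2, 4]
See 4: counts = {4: 1}
See 4: counts = {4: 2}
See 1: counts = {4: 2, 1: 1}
See 1: counts = {4: 2, 1: 2}
See 1: counts = {4: 2, 1: 3}
See 3: counts = {4: 2, 1: 3, 3: 1}
See 2: counts = {4: 2, 1: 3, 3: 1, 2: 1}
See 4: counts = {4: 3, 1: 3, 3: 1, 2: 1}

{4: 3, 1: 3, 3: 1, 2: 1}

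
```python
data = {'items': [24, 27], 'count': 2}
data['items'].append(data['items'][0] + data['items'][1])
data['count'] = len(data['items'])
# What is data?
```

After line 1: data = {'items': [24, 27], 'count': 2}
After line 2 (append 24 + 27 = 51): data = {'items': [24, 27, 51], 'count': 2}
After line 3 (count = len(items) = 3): data = {'items': [24, 27, 51], 'count': 3}

{'items': [24, 27, 51], 'count': 3}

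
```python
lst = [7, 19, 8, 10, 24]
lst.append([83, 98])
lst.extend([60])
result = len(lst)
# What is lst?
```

After line 1: lst = [7, 19, 8, 10, 24]
After line 2 (append adds [83, 98] as single element): lst = [7, 19, 8, 10, 24, [83, 98]]
After line 3 (extend unpacks [60], adds 60): lst = [7, 19, 8, 10, 24, [83, 98], 60]
After line 4: result = len(lst) = 7

[7, 19, 8, 10, 24, [83, 98], 60]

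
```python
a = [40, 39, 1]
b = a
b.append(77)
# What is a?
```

After line 1: a = [40, 39, 1]
After line 2 (b = a is an alias, same object): a = [40, 39, 1], b = [40, 39, 1]
After line 3 (b.append mutates the shared list): a = [40, 39, 1, 77], b = [40, 39, 1, 77]

[40, 39, 1, 77]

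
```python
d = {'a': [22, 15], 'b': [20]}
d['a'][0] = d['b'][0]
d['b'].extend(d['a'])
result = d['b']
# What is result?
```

After line 1: d = {'a': [22, 15], 'b': [20]}
After line 2 (a[0] = b[0] = 20): d = {'a': [20, 15], 'b': [20]}
After line 3 (b.extend(a) appends [20, 15]): d = {'a': [20, 15], 'b': [20, 20, 15]}
After line 4: result = d['b'] = [20, 20, 15]

[20, 20, 15]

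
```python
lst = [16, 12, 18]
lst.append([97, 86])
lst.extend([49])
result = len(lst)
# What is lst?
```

After line 1: lst = [16, 12, 18]
After line 2 (append adds [97, 86] as single element): lst = [16, 12, 18, [97, 86]]
After line 3 (extend unpacks [49], adds 49): lst = [16, 12, 18, [97, 86], 49]
After line 4: result = len(lst) = 5

[16, 12, 18, [97, 86], 49]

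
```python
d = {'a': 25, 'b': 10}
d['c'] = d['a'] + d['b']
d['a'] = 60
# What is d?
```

After line 1: d = {'a': 25, 'b': 10}
After line 2 (d['c'] = 25 + 10): d = {'a': 25, 'b': 10, 'c': 35}
After line 3: d = {'a': 60, 'b': 10, 'c': 35}

{'a': 60, 'b': 10, 'c': 35}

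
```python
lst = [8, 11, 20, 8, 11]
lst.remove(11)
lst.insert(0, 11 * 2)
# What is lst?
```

After line 1: lst = [8, 11, 20, 8, 11]
After line 2 (remove first 11): lst = [8, 20, 8, 11]
After line 3 (insert 22 at index 0): lst = [22, 8, 20, 8, 11]

[22, 8, 20, 8, 11]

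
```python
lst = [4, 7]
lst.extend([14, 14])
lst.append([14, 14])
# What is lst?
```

After line 1: lst = [4, 7]
After line 2 (extend unpacks [14, 14]): lst = [4, 7, 14, 14]
After line 3 (append adds [14, 14] as single element): lst = [4, 7, 14, 14, [14, 14]]

[4, 7, 14, 14, [14, 14]]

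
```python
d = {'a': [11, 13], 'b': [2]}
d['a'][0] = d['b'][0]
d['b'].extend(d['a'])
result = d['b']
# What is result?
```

After line 1: d = {'a': [11, 13], 'b': [2]}
After line 2 (a[0] = b[0] = 2): d = {'a': [2, 13], 'b': [2]}
After line 3 (b.extend(a) appends [2, 13]): d = {'a': [2, 13], 'b': [2, 2, 13]}
After line 4: result = d['b'] = [2, 2, 13]

[2, 2, 13]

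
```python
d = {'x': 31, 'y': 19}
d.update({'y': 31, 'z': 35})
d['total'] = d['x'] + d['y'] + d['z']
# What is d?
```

After line 1: d = {'x': 31, 'y': 19}
After line 2 (y overwritten, z added): d = {'x': 31, 'y': 31, 'z': 35}
After line 3 (total = 31 + 31 + 35 = 97): d = {'x': 31, 'y': 31, 'z': 35, 'total': 97}

{'x': 31, 'y': 31, 'z': 35, 'total': 97}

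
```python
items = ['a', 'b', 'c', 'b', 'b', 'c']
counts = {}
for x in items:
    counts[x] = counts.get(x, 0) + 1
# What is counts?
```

Initial: counts = {}, items = ['a', 'b', 'c', 'b', 'b', 'c']
See 'a': counts = {'a': 1}
See 'b': counts = {'a': 1, 'b': 1}
See 'c': counts = {'a': 1, 'b': 1, 'c': 1}
See 'b': counts = {'a': 1, 'b': 2, 'c': 1}
See 'b': counts = {'a': 1, 'b': 3, 'c': 1}
See 'c': counts = {'a': 1, 'b': 3, 'c': 2}

{'a': 1, 'b': 3, 'c': 2}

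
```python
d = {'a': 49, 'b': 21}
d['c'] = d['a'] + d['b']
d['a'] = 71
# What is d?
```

After line 1: d = {'a': 49, 'b': 21}
After line 2 (d['c'] = 49 + 21): d = {'a': 49, 'b': 21, 'c': 70}
After line 3: d = {'a': 71, 'b': 21, 'c': 70}

{'a': 71, 'b': 21, 'c': 70}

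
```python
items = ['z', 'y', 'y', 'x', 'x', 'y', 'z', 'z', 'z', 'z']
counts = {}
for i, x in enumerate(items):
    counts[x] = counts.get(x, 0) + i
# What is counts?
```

Initial: counts = {}, items = ['z', 'y', 'y', 'x', 'x', 'y', 'z', 'z', 'z', 'z']
i=0, x='z': counts = {'z': 0}
i=1, x='y': counts = {'z': 0, 'y': 1}
i=2, x='y': counts = {'z': 0, 'y': 3}
i=3, x='x': counts = {'z': 0, 'y': 3, 'x': 3}
i=4, x='x': counts = {'z': 0, 'y': 3, 'x': 7}
i=5, x='y': counts = {'z': 0, 'y': 8, 'x': 7}
i=6, x='z': counts = {'z': 6, 'y': 8, 'x': 7}
i=7, x='z': counts = {'z': 13, 'y': 8, 'x': 7}
i=8, x='z': counts = {'z': 21, 'y': 8, 'x': 7}
i=9, x='z': counts = {'z': 30, 'y': 8, 'x': 7}

{'z': 30, 'y': 8, 'x': 7}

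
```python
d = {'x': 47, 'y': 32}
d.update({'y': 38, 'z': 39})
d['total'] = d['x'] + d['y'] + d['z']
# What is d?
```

After line 1: d = {'x': 47, 'y': 32}
After line 2 (y overwritten, z added): d = {'x': 47, 'y': 38, 'z': 39}
After line 3 (total = 47 + 38 + 39 = 124): d = {'x': 47, 'y': 38, 'z': 39, 'total': 124}

{'x': 47, 'y': 38, 'z': 39, 'total': 124}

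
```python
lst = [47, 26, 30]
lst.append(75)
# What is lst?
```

[47, 26, 30, 75]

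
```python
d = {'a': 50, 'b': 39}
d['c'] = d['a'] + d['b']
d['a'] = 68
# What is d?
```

After line 1: d = {'a': 50, 'b': 39}
After line 2 (d['c'] = 50 + 39): d = {'a': 50, 'b': 39, 'c': 89}
After line 3: d = {'a': 68, 'b': 39, 'c': 89}

{'a': 68, 'b': 39, 'c': 89}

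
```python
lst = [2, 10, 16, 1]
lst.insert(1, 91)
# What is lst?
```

[2, 91, 10, 16, 1]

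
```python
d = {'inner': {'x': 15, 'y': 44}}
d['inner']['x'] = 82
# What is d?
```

After line 1: d = {'inner': {'x': 15, 'y': 44}}
After line 2 (inner x overwritten): d = {'inner': {'x': 82, 'y': 44}}

{'inner': {'x': 82, 'y': 44}}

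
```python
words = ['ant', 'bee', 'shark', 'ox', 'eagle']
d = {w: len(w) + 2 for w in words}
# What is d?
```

{'ant': 5, 'bee': 5, 'shark': 7, 'ox': 4, 'eagle': 7}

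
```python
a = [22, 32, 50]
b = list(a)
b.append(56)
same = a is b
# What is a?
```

After line 1: a = [22, 32, 50]
After line 2 (b = list(a) is a shallow copy, new object): a = [22, 32, 50], b = [22, 32, 50]
After line 3 (append only mutates b): a = [22, 32, 50], b = [22, 32, 50, 56]
After line 4 (same = a is b; different objects -> False): same = False

[22, 32, 50]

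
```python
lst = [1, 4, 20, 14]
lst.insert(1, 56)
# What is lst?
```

[1, 56, 4, 20, 14]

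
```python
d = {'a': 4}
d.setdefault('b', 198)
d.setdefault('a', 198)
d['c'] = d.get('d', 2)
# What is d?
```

After line 1: d = {'a': 4}
After line 2 (setdefault adds 'b'=198): d = {'a': 4, 'b': 198}
After line 3 (setdefault 'a' no-op, already exists): d = {'a': 4, 'b': 198}
After line 4 (get('d', 2) returns default since 'd' not in d): d = {'a': 4, 'b': 198, 'c': 2}

{'a': 4, 'b': 198, 'c': 2}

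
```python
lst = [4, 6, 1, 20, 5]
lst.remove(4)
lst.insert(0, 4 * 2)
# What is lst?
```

After line 1: lst = [4, 6, 1, 20, 5]
After line 2 (remove first 4): lst = [6, 1, 20, 5]
After line 3 (insert 8 at index 0): lst = [8, 6, 1, 20, 5]

[8, 6, 1, 20, 5]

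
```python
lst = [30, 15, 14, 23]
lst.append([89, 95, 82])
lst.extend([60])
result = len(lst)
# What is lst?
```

After line 1: lst = [30, 15, 14, 23]
After line 2 (append adds [89, 95, 82] as single element): lst = [30, 15, 14, 23, [89, 95, 82]]
After line 3 (extend unpacks [60], adds 60): lst = [30, 15, 14, 23, [89, 95, 82], 60]
After line 4: result = len(lst) = 6

[30, 15, 14, 23, [89, 95, 82], 60]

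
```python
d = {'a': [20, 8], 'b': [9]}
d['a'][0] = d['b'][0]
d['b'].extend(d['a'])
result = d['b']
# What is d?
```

After line 1: d = {'a': [20, 8], 'b': [9]}
After line 2 (a[0] = b[0] = 9): d = {'a': [9, 8], 'b': [9]}
After line 3 (b.extend(a) appends [9, 8]): d = {'a': [9, 8], 'b': [9, 9, 8]}
After line 4: result = d['b'] = [9, 9, 8]

{'a': [9, 8], 'b': [9, 9, 8]}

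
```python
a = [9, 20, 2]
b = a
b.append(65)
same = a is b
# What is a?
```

After line 1: a = [9, 20, 2]
After line 2 (b = a is an alias, same object): a = [9, 20, 2], b = [9, 20, 2]
After line 3 (b.append mutates the shared list): a = [9, 20, 2, 65], b = [9, 20, 2, 65]
After line 4 (same = a is b; same object -> True): same = True

[9, 20, 2, 65]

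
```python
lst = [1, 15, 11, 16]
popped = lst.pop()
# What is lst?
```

[1, 15, 11]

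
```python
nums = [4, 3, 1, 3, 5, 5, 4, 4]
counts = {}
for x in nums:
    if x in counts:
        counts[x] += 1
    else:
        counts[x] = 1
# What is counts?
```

Initial: counts = {}, nums = [4, 3, 1, 3, 5, 5, 4, 4]
See 4: counts = {4: 1}
See 3: counts = {4: 1, 3: 1}
See 1: counts = {4: 1, 3: 1, 1: 1}
See 3: counts = {4: 1, 3: 2, 1: 1}
See 5: counts = {4: 1, 3: 2, 1: 1, 5: 1}
See 5: counts = {4: 1, 3: 2, 1: 1, 5: 2}
See 4: counts = {4: 2, 3: 2, 1: 1, 5: 2}
See 4: counts = {4: 3, 3: 2, 1: 1, 5: 2}

{4: 3, 3: 2, 1: 1, 5: 2}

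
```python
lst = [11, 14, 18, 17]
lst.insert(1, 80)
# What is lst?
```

[11, 80, 14, 18, 17]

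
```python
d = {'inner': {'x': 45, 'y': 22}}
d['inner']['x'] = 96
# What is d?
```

After line 1: d = {'inner': {'x': 45, 'y': 22}}
After line 2 (inner x overwritten): d = {'inner': {'x': 96, 'y': 22}}

{'inner': {'x': 96, 'y': 22}}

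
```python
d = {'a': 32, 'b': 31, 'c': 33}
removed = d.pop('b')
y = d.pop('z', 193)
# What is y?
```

After line 1: d = {'a': 32, 'b': 31, 'c': 33}
After line 2 (pop 'b' returns 31): d = {'a': 32, 'c': 33}, removed = 31
After line 3 (pop 'z' missing, returns default 193): d = {'a': 32, 'c': 33}, y = 193

193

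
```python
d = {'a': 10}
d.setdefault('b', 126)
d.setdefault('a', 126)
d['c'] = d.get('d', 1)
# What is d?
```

After line 1: d = {'a': 10}
After line 2 (setdefault adds 'b'=126): d = {'a': 10, 'b': 126}
After line 3 (setdefault 'a' no-op, already exists): d = {'a': 10, 'b': 126}
After line 4 (get('d', 1) returns default since 'd' not in d): d = {'a': 10, 'b': 126, 'c': 1}

{'a': 10, 'b': 126, 'c': 1}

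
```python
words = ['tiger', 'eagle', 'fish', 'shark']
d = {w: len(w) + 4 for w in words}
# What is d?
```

{'tiger': 9, 'eagle': 9, 'fish': 8, 'shark': 9}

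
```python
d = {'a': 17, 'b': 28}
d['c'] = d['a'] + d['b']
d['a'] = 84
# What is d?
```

After line 1: d = {'a': 17, 'b': 28}
After line 2 (d['c'] = 17 + 28): d = {'a': 17, 'b': 28, 'c': 45}
After line 3: d = {'a': 84, 'b': 28, 'c': 45}

{'a': 84, 'b': 28, 'c': 45}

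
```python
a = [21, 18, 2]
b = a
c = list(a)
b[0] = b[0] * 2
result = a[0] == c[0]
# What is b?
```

After line 1: a = [21, 18, 2]
After line 2 (b = a, alias): a = [21, 18, 2], b = [21, 18, 2]
After line 3 (c = list(a) is a copy, new object): c = [21, 18, 2]
After line 4 (b[0] = 21 * 2 = 42; mutates shared a/b): a = b = [42, 18, 2], c = [21, 18, 2]
After line 5 (a[0] = 42, c[0] = 21; result = False)

[42, 18, 2]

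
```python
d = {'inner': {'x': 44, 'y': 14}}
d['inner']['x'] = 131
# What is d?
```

After line 1: d = {'inner': {'x': 44, 'y': 14}}
After line 2 (inner x overwritten): d = {'inner': {'x': 131, 'y': 14}}

{'inner': {'x': 131, 'y': 14}}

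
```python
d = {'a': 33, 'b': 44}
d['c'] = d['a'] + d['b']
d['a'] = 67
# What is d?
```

After line 1: d = {'a': 33, 'b': 44}
After line 2 (d['c'] = 33 + 44): d = {'a': 33, 'b': 44, 'c': 77}
After line 3: d = {'a': 67, 'b': 44, 'c': 77}

{'a': 67, 'b': 44, 'c': 77}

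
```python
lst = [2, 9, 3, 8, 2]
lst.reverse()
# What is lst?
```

[2, 8, 3, 9, 2]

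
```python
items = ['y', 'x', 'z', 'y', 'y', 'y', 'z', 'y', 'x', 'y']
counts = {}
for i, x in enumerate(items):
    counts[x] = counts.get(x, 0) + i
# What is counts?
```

Initial: counts = {}, items = ['y', 'x', 'z', 'y', 'y', 'y', 'z', 'y', 'x', 'y']
i=0, x='y': counts = {'y': 0}
i=1, x='x': counts = {'y': 0, 'x': 1}
i=2, x='z': counts = {'y': 0, 'x': 1, 'z': 2}
i=3, x='y': counts = {'y': 3, 'x': 1, 'z': 2}
i=4, x='y': counts = {'y': 7, 'x': 1, 'z': 2}
i=5, x='y': counts = {'y': 12, 'x': 1, 'z': 2}
i=6, x='z': counts = {'y': 12, 'x': 1, 'z': 8}
i=7, x='y': counts = {'y': 19, 'x': 1, 'z': 8}
i=8, x='x': counts = {'y': 19, 'x': 9, 'z': 8}
i=9, x='y': counts = {'y': 28, 'x': 9, 'z': 8}

{'y': 28, 'x': 9, 'z': 8}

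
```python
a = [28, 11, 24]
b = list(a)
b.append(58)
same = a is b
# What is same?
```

After line 1: a = [28, 11, 24]
After line 2 (b = list(a) is a shallow copy, new object): a = [28, 11, 24], b = [28, 11, 24]
After line 3 (append only mutates b): a = [28, 11, 24], b = [28, 11, 24, 58]
After line 4 (same = a is b; different objects -> False): same = False

False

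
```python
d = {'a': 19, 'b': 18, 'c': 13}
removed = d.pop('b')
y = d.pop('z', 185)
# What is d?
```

After line 1: d = {'a': 19, 'b': 18, 'c': 13}
After line 2 (pop 'b' returns 18): d = {'a': 19, 'c': 13}, removed = 18
After line 3 (pop 'z' missing, returns default 185): d = {'a': 19, 'c': 13}, y = 185

{'a': 19, 'c': 13}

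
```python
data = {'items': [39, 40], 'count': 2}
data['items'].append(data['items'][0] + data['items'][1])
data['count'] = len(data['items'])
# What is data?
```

After line 1: data = {'items': [39, 40], 'count': 2}
After line 2 (append 39 + 40 = 79): data = {'items': [39, 40, 79], 'count': 2}
After line 3 (count = len(items) = 3): data = {'items': [39, 40, 79], 'count': 3}

{'items': [39, 40, 79], 'count': 3}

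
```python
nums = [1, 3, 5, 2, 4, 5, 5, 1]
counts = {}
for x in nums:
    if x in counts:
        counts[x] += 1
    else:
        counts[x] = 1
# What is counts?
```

Initial: counts = {}, nums = [1, 3, 5, 2, 4, 5, 5, 1]
See 1: counts = {1: 1}
See 3: counts = {1: 1, 3: 1}
See 5: counts = {1: 1, 3: 1, 5: 1}
See 2: counts = {1: 1, 3: 1, 5: 1, 2: 1}
See 4: counts = {1: 1, 3: 1, 5: 1, 2: 1, 4: 1}
See 5: counts = {1: 1, 3: 1, 5: 2, 2: 1, 4: 1}
See 5: counts = {1: 1, 3: 1, 5: 3, 2: 1, 4: 1}
See 1: counts = {1: 2, 3: 1, 5: 3, 2: 1, 4: 1}

{1: 2, 3: 1, 5: 3, 2: 1, 4: 1}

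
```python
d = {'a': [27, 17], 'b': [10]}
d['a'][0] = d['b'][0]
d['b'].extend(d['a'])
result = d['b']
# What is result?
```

After line 1: d = {'a': [27, 17], 'b': [10]}
After line 2 (a[0] = b[0] = 10): d = {'a': [10, 17], 'b': [10]}
After line 3 (b.extend(a) appends [10, 17]): d = {'a': [10, 17], 'b': [10, 10, 17]}
After line 4: result = d['b'] = [10, 10, 17]

[10, 10, 17]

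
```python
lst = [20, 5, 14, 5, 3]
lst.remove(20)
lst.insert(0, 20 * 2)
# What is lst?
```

After line 1: lst = [20, 5, 14, 5, 3]
After line 2 (remove first 20): lst = [5, 14, 5, 3]
After line 3 (insert 40 at index 0): lst = [40, 5, 14, 5, 3]

[40, 5, 14, 5, 3]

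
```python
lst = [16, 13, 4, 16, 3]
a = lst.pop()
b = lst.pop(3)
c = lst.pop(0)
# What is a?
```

After line 1: lst = [16, 13, 4, 16, 3]
After line 2 (pop() -> a = 3): lst = [16, 13, 4, 16]
After line 3 (pop(3) -> b = 16): lst = [16, 13, 4]
After line 4 (pop(0) -> c = 16): lst = [13, 4]

3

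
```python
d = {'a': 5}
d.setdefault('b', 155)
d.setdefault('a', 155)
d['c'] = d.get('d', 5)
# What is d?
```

After line 1: d = {'a': 5}
After line 2 (setdefault adds 'b'=155): d = {'a': 5, 'b': 155}
After line 3 (setdefault 'a' no-op, already exists): d = {'a': 5, 'b': 155}
After line 4 (get('d', 5) returns default since 'd' not in d): d = {'a': 5, 'b': 155, 'c': 5}

{'a': 5, 'b': 155, 'c': 5}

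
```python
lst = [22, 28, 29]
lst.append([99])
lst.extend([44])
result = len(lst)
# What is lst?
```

After line 1: lst = [22, 28, 29]
After line 2 (append adds [99] as single element): lst = [22, 28, 29, [99]]
After line 3 (extend unpacks [44], adds 44): lst = [22, 28, 29, [99], 44]
After line 4: result = len(lst) = 5

[22, 28, 29, [99], 44]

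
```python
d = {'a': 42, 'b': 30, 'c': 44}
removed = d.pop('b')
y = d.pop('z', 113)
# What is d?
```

After line 1: d = {'a': 42, 'b': 30, 'c': 44}
After line 2 (pop 'b' returns 30): d = {'a': 42, 'c': 44}, removed = 30
After line 3 (pop 'z' missing, returns default 113): d = {'a': 42, 'c': 44}, y = 113

{'a': 42, 'c': 44}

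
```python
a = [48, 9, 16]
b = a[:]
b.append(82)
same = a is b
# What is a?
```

After line 1: a = [48, 9, 16]
After line 2 (b = a[:] is a shallow copy, new object): a = [48, 9, 16], b = [48, 9, 16]
After line 3 (append only mutates b): a = [48, 9, 16], b = [48, 9, 16, 82]
After line 4 (same = a is b; different objects -> False): same = False

[48, 9, 16]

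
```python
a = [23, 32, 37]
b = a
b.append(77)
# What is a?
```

After line 1: a = [23, 32, 37]
After line 2 (b = a is an alias, same object): a = [23, 32, 37], b = [23, 32, 37]
After line 3 (b.append mutates the shared list): a = [23, 32, 37, 77], b = [23, 32, 37, 77]

[23, 32, 37, 77]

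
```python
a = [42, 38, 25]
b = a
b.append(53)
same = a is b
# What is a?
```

After line 1: a = [42, 38, 25]
After line 2 (b = a is an alias, same object): a = [42, 38, 25], b = [42, 38, 25]
After line 3 (b.append mutates the shared list): a = [42, 38, 25, 53], b = [42, 38, 25, 53]
After line 4 (same = a is b; same object -> True): same = True

[42, 38, 25, 53]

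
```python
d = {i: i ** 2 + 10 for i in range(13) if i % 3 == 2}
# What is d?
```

{2: 14, 5: 35, 8: 74, 11: 131}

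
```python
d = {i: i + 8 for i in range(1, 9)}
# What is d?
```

{1: 9, 2: 10, 3: 11, 4: 12, 5: 13, 6: 14, 7: 15, 8: 16}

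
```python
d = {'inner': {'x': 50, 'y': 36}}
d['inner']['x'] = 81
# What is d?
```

After line 1: d = {'inner': {'x': 50, 'y': 36}}
After line 2 (inner x overwritten): d = {'inner': {'x': 81, 'y': 36}}

{'inner': {'x': 81, 'y': 36}}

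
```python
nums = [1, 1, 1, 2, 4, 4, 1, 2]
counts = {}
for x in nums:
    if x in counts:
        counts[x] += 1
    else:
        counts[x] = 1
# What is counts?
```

Initial: counts = {}, nums = [1, 1, 1, 2, 4, 4, 1, 2]
See 1: counts = {1: 1}
See 1: counts = {1: 2}
See 1: counts = {1: 3}
See 2: counts = {1: 3, 2: 1}
See 4: counts = {1: 3, 2: 1, 4: 1}
See 4: counts = {1: 3, 2: 1, 4: 2}
See 1: counts = {1: 4, 2: 1, 4: 2}
See 2: counts = {1: 4, 2: 2, 4: 2}

{1: 4, 2: 2, 4: 2}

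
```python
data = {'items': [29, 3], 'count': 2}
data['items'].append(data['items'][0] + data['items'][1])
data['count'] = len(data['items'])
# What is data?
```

After line 1: data = {'items': [29, 3], 'count': 2}
After line 2 (append 29 + 3 = 32): data = {'items': [29, 3, 32], 'count': 2}
After line 3 (count = len(items) = 3): data = {'items': [29, 3, 32], 'count': 3}

{'items': [29, 3, 32], 'count': 3}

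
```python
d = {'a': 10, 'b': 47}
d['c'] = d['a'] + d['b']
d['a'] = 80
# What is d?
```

After line 1: d = {'a': 10, 'b': 47}
After line 2 (d['c'] = 10 + 47): d = {'a': 10, 'b': 47, 'c': 57}
After line 3: d = {'a': 80, 'b': 47, 'c': 57}

{'a': 80, 'b': 47, 'c': 57}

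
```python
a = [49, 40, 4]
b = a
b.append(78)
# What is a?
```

After line 1: a = [49, 40, 4]
After line 2 (b = a is an alias, same object): a = [49, 40, 4], b = [49, 40, 4]
After line 3 (b.append mutates the shared list): a = [49, 40, 4, 78], b = [49, 40, 4, 78]

[49, 40, 4, 78]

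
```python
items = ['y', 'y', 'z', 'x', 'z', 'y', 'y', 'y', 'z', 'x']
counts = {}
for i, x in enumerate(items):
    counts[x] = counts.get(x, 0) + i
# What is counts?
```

Initial: counts = {}, items = ['y', 'y', 'z', 'x', 'z', 'y', 'y', 'y', 'z', 'x']
i=0, x='y': counts = {'y': 0}
i=1, x='y': counts = {'y': 1}
i=2, x='z': counts = {'y': 1, 'z': 2}
i=3, x='x': counts = {'y': 1, 'z': 2, 'x': 3}
i=4, x='z': counts = {'y': 1, 'z': 6, 'x': 3}
i=5, x='y': counts = {'y': 6, 'z': 6, 'x': 3}
i=6, x='y': counts = {'y': 12, 'z': 6, 'x': 3}
i=7, x='y': counts = {'y': 19, 'z': 6, 'x': 3}
i=8, x='z': counts = {'y': 19, 'z': 14, 'x': 3}
i=9, x='x': counts = {'y': 19, 'z': 14, 'x': 12}

{'y': 19, 'z': 14, 'x': 12}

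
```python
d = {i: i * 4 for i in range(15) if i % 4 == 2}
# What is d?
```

{2: 8, 6: 24, 10: 40, 14: 56}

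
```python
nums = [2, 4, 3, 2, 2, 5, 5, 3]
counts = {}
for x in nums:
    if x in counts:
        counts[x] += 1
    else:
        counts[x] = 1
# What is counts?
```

Initial: counts = {}, nums = [2, 4, 3, 2, 2, 5, 5, 3]
See 2: counts = {2: 1}
See 4: counts = {2: 1, 4: 1}
See 3: counts = {2: 1, 4: 1, 3: 1}
See 2: counts = {2: 2, 4: 1, 3: 1}
See 2: counts = {2: 3, 4: 1, 3: 1}
See 5: counts = {2: 3, 4: 1, 3: 1, 5: 1}
See 5: counts = {2: 3, 4: 1, 3: 1, 5: 2}
See 3: counts = {2: 3, 4: 1, 3: 2, 5: 2}

{2: 3, 4: 1, 3: 2, 5: 2}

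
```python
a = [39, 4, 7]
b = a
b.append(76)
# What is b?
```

After line 1: a = [39, 4, 7]
After line 2 (b = a is an alias, same object): a = [39, 4, 7], b = [39, 4, 7]
After line 3 (b.append mutates the shared list): a = [39, 4, 7, 76], b = [39, 4, 7, 76]

[39, 4, 7, 76]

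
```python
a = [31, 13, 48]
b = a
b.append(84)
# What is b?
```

After line 1: a = [31, 13, 48]
After line 2 (b = a is an alias, same object): a = [31, 13, 48], b = [31, 13, 48]
After line 3 (b.append mutates the shared list): a = [31, 13, 48, 84], b = [31, 13, 48, 84]

[31, 13, 48, 84]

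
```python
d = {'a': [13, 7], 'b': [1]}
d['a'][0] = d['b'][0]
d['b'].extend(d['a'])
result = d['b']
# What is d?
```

After line 1: d = {'a': [13, 7], 'b': [1]}
After line 2 (a[0] = b[0] = 1): d = {'a': [1, 7], 'b': [1]}
After line 3 (b.extend(a) appends [1, 7]): d = {'a': [1, 7], 'b': [1, 1, 7]}
After line 4: result = d['b'] = [1, 1, 7]

{'a': [1, 7], 'b': [1, 1, 7]}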